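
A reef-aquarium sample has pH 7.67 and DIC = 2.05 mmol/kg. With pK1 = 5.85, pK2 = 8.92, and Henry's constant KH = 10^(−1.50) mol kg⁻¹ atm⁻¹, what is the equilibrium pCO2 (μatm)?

α₀ = 1 / (1 + K1/[H⁺] + K1K2/[H⁺]²) = 1 / (1 + 10^+1.82 + 10^+0.57)
   = 1 / (1 + 66.069 + 3.7154) = 1/70.785 = 0.01413
[CO2*] = α₀ × DIC = 0.01413 × 2.05 = 0.02896 mmol/kg
pCO2 = [CO2*]/KH = 2.896×10^-5 / 3.162×10^-2 = 916 μatm

pCO2 = 916 μatm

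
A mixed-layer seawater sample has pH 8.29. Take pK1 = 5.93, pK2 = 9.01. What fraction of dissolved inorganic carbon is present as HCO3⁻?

α₁ = 1 / (1 + [H⁺]/K1 + K2/[H⁺]) = 1 / (1 + 10^-2.36 + 10^-0.72)
   = 1 / (1 + 0.0043652 + 0.19055) = 1/1.1949 = 0.8369

α₁ = 0.837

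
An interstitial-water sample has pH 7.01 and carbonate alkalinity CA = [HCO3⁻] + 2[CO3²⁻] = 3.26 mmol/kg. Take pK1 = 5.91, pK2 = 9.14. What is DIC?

DIC = 3.49 mmol/kg

CA = [HCO3⁻] + 2[CO3²⁻] = (α₁ + 2α₂)·DIC
At pH 7.01: [H⁺]/K1 = 10^-1.10 = 0.079433, K2/[H⁺] = 10^-2.13 = 0.0074131
α₁ = 1/(1 + 0.079433 + 0.0074131) = 1/1.0868 = 0.9201; α₂ = α₁·K2/[H⁺] = 0.006821
α₁ + 2α₂ = 0.9337
DIC = CA / (α₁ + 2α₂) = 3.26 / 0.9337 = 3.49 mmol/kg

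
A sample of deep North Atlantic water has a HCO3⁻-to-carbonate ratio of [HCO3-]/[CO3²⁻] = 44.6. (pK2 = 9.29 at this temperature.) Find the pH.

From K2 = [H⁺][CO3²⁻]/[HCO3-]:  pH = pK2 − log₁₀([HCO3-]/[CO3²⁻])
log₁₀(44.6) = +1.649
pH = 9.29 − (+1.649) = 7.64

pH = 7.64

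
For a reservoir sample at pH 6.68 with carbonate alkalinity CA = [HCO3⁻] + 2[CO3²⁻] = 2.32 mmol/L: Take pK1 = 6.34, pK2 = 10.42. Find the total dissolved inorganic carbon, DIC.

DIC = 3.38 mmol/L

CA = [HCO3⁻] + 2[CO3²⁻] = (α₁ + 2α₂)·DIC
At pH 6.68: [H⁺]/K1 = 10^-0.34 = 0.45709, K2/[H⁺] = 10^-3.74 = 0.00018197
α₁ = 1/(1 + 0.45709 + 0.00018197) = 1/1.4573 = 0.6862; α₂ = α₁·K2/[H⁺] = 0.0001249
α₁ + 2α₂ = 0.6865
DIC = CA / (α₁ + 2α₂) = 2.32 / 0.6865 = 3.38 mmol/L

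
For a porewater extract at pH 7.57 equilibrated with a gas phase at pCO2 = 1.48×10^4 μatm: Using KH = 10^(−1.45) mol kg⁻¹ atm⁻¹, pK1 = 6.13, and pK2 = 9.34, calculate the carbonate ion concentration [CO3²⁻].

[CO2*] = KH · pCO2 = 10^(−1.45) × 1.48×10^4×10^-6 = 5.251×10^-4 mol/kg
α₀ = 1/(1 + K1/[H⁺] + K1K2/[H⁺]²) = 1/(1 + 10^+1.44 + 10^-0.33) = 0.03447
DIC = [CO2*]/α₀ = 5.251×10^-4 / 0.03447 = 15.23 mmol/kg
[CO3²⁻] = α₂·DIC; α₂ = 0.01612, so [CO3²⁻] = 0.01612 × 15.23 = 0.246 mmol/kg

[CO3²⁻] = 0.246 mmol/kg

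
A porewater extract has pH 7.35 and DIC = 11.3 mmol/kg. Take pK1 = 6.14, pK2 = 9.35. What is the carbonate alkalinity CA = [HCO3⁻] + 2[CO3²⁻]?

CA = 10.8 mmol/kg

CA = [HCO3⁻] + 2[CO3²⁻] = (α₁ + 2α₂)·DIC
At pH 7.35: [H⁺]/K1 = 10^-1.21 = 0.061660, K2/[H⁺] = 10^-2.00 = 0.010000
α₁ = 1/(1 + 0.061660 + 0.010000) = 1/1.0717 = 0.9331; α₂ = α₁·K2/[H⁺] = 0.009331
α₁ + 2α₂ = 0.9518
CA = 0.9518 × 11.3 = 10.8 mmol/kg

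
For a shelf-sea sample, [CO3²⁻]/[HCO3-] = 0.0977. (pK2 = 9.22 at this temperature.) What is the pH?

From K2 = [H⁺][CO3²⁻]/[HCO3-]:  pH = pK2 + log₁₀([CO3²⁻]/[HCO3-])
log₁₀(0.0977) = -1.010
pH = 9.22 + (-1.010) = 8.21

pH = 8.21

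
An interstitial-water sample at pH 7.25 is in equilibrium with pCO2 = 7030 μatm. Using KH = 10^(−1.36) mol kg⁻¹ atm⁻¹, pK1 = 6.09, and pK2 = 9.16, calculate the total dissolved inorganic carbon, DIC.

[CO2*] = KH · pCO2 = 10^(−1.36) × 7030×10^-6 = 3.069×10^-4 mol/kg
α₀ = 1/(1 + K1/[H⁺] + K1K2/[H⁺]²) = 1/(1 + 10^+1.16 + 10^-0.75) = 0.06397
DIC = [CO2*]/α₀ = 3.069×10^-4 / 0.06397 = 4.80 mmol/kg

DIC = 4.80 mmol/kg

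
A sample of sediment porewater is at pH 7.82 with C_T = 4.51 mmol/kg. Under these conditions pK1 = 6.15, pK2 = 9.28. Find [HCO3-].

[HCO3⁻] = 4.27 mmol/kg

α₁ = 1 / (1 + [H⁺]/K1 + K2/[H⁺]) = 1 / (1 + 10^-1.67 + 10^-1.46)
   = 1 / (1 + 0.021380 + 0.034674) = 1/1.0561 = 0.9469
[HCO3⁻] = α₁ × DIC = 0.9469 × 4.51 = 4.27 mmol/kg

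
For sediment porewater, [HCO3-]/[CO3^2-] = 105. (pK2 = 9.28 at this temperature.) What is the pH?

From K2 = [H⁺][CO3^2-]/[HCO3-]:  pH = pK2 − log₁₀([HCO3-]/[CO3^2-])
log₁₀(105) = +2.021
pH = 9.28 − (+2.021) = 7.26

pH = 7.26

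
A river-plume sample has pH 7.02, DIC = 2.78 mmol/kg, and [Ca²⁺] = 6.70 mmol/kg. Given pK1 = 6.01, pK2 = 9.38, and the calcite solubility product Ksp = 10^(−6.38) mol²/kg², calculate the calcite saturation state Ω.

α₂ = 1 / (1 + [H⁺]/K2 + [H⁺]²/(K1K2)) = 1 / (1 + 10^+2.36 + 10^+1.35)
   = 1 / (1 + 229.09 + 22.387) = 1/252.47 = 0.003961
[CO3²⁻] = α₂ × DIC = 0.003961 × 2.78 = 0.01101 mmol/kg = 11.01 μmol/kg
Ksp = 10^(−6.38) = 4.169×10^-7
Ω = [Ca²⁺][CO3²⁻]/Ksp = (6.70×10^-3)(1.101×10^-5) / 4.169×10^-7 = 0.177

Ω = 0.177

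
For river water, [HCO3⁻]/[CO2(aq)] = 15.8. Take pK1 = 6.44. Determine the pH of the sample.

From K1 = [H⁺][HCO3⁻]/[CO2(aq)]:  pH = pK1 + log₁₀([HCO3⁻]/[CO2(aq)])
log₁₀(15.8) = +1.199
pH = 6.44 + (+1.199) = 7.64

pH = 7.64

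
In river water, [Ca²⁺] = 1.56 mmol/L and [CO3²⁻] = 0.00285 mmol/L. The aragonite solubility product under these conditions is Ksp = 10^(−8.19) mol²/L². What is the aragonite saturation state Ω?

Ω = 0.689

Ksp = 10^(−8.19) = 6.457×10^-9
Ω = [Ca²⁺][CO3²⁻]/Ksp = (1.56×10^-3)(0.00285×10^-3) / 6.457×10^-9 = 0.689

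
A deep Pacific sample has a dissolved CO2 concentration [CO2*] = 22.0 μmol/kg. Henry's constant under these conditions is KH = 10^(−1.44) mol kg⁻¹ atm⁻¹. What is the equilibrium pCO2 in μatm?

pCO2 = 606 μatm

KH = 10^(−1.44) = 3.631×10^-2 mol kg⁻¹ atm⁻¹
pCO2 = [CO2*]/KH = 22.0×10^-6 / 3.631×10^-2 = 6.06×10^-4 atm = 606 μatm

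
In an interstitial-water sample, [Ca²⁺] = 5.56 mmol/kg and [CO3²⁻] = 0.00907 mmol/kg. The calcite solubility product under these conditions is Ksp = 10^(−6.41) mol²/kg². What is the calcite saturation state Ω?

Ω = 0.130

Ksp = 10^(−6.41) = 3.890×10^-7
Ω = [Ca²⁺][CO3²⁻]/Ksp = (5.56×10^-3)(0.00907×10^-3) / 3.890×10^-7 = 0.130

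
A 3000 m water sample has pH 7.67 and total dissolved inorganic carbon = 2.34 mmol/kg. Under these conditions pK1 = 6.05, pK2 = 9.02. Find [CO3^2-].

[CO3²⁻] = 0.0978 mmol/kg

α₂ = 1 / (1 + [H⁺]/K2 + [H⁺]²/(K1K2)) = 1 / (1 + 10^+1.35 + 10^-0.27)
   = 1 / (1 + 22.387 + 0.53703) = 1/23.924 = 0.04180
[CO3²⁻] = α₂ × DIC = 0.04180 × 2.34 = 0.0978 mmol/kg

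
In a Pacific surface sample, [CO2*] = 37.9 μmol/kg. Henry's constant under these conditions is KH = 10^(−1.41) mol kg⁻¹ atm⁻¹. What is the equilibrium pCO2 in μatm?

KH = 10^(−1.41) = 3.890×10^-2 mol kg⁻¹ atm⁻¹
pCO2 = [CO2*]/KH = 37.9×10^-6 / 3.890×10^-2 = 9.74×10^-4 atm = 974 μatm

pCO2 = 974 μatm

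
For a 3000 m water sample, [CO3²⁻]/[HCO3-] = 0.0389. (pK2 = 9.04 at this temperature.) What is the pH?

From K2 = [H⁺][CO3²⁻]/[HCO3-]:  pH = pK2 + log₁₀([CO3²⁻]/[HCO3-])
log₁₀(0.0389) = -1.410
pH = 9.04 + (-1.410) = 7.63

pH = 7.63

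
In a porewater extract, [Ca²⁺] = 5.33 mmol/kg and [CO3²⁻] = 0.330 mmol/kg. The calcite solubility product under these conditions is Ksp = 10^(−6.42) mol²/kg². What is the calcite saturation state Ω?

Ω = 4.63

Ksp = 10^(−6.42) = 3.802×10^-7
Ω = [Ca²⁺][CO3²⁻]/Ksp = (5.33×10^-3)(0.330×10^-3) / 3.802×10^-7 = 4.63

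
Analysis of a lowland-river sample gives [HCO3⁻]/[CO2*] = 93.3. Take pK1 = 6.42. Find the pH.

pH = 8.39

From K1 = [H⁺][HCO3⁻]/[CO2*]:  pH = pK1 + log₁₀([HCO3⁻]/[CO2*])
log₁₀(93.3) = +1.970
pH = 6.42 + (+1.970) = 8.39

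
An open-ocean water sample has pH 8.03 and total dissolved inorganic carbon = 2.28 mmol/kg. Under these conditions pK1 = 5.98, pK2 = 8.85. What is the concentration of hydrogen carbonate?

α₁ = 1 / (1 + [H⁺]/K1 + K2/[H⁺]) = 1 / (1 + 10^-2.05 + 10^-0.82)
   = 1 / (1 + 0.0089125 + 0.15136) = 1/1.1603 = 0.8619
[HCO3⁻] = α₁ × DIC = 0.8619 × 2.28 = 1.97 mmol/kg

[HCO3⁻] = 1.97 mmol/kg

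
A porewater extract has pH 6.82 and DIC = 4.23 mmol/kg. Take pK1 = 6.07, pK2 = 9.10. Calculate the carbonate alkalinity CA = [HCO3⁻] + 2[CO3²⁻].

CA = [HCO3⁻] + 2[CO3²⁻] = (α₁ + 2α₂)·DIC
At pH 6.82: [H⁺]/K1 = 10^-0.75 = 0.17783, K2/[H⁺] = 10^-2.28 = 0.0052481
α₁ = 1/(1 + 0.17783 + 0.0052481) = 1/1.1831 = 0.8453; α₂ = α₁·K2/[H⁺] = 0.004436
α₁ + 2α₂ = 0.8541
CA = 0.8541 × 4.23 = 3.61 mmol/kg

CA = 3.61 mmol/kg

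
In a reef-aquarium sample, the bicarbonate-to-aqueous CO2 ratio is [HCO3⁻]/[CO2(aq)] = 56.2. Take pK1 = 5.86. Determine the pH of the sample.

From K1 = [H⁺][HCO3⁻]/[CO2(aq)]:  pH = pK1 + log₁₀([HCO3⁻]/[CO2(aq)])
log₁₀(56.2) = +1.750
pH = 5.86 + (+1.750) = 7.61

pH = 7.61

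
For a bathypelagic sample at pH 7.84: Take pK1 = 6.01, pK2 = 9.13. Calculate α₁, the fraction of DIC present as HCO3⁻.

α₁ = 0.938

α₁ = 1 / (1 + [H⁺]/K1 + K2/[H⁺]) = 1 / (1 + 10^-1.83 + 10^-1.29)
   = 1 / (1 + 0.014791 + 0.051286) = 1/1.0661 = 0.9380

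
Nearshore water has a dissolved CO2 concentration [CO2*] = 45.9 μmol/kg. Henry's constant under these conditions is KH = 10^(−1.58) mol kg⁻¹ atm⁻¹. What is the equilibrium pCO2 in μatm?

pCO2 = 1750 μatm

KH = 10^(−1.58) = 2.630×10^-2 mol kg⁻¹ atm⁻¹
pCO2 = [CO2*]/KH = 45.9×10^-6 / 2.630×10^-2 = 1.75×10^-3 atm = 1750 μatm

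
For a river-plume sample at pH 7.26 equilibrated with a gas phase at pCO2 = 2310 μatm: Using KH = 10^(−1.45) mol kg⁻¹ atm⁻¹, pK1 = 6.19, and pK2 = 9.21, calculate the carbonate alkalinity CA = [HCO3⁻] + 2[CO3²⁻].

[CO2*] = KH · pCO2 = 10^(−1.45) × 2310×10^-6 = 8.196×10^-5 mol/kg
α₀ = 1/(1 + K1/[H⁺] + K1K2/[H⁺]²) = 1/(1 + 10^+1.07 + 10^-0.88) = 0.07763
DIC = [CO2*]/α₀ = 8.196×10^-5 / 0.07763 = 1.056 mmol/kg
CA = (α₁ + 2α₂)·DIC = (0.9121 + 2×0.01023) × 1.056 = 0.985 mmol/kg

CA = 0.985 mmol/kg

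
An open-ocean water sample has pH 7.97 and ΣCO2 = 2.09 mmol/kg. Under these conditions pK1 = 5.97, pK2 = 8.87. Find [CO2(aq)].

α₀ = 1 / (1 + K1/[H⁺] + K1K2/[H⁺]²) = 1 / (1 + 10^+2.00 + 10^+1.10)
   = 1 / (1 + 100.00 + 12.589) = 1/113.59 = 0.008804
[CO2*] = α₀ × DIC = 0.008804 × 2.09 = 0.0184 mmol/kg = 18.4 μmol/kg

[CO2*] = 18.4 μmol/kg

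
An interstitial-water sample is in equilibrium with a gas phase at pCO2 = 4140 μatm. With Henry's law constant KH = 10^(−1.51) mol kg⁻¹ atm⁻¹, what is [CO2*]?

[CO2*] = 128 μmol/kg

KH = 10^(−1.51) = 3.090×10^-2 mol kg⁻¹ atm⁻¹
[CO2*] = KH · pCO2 = 3.090×10^-2 × 4140×10^-6 atm = 1.28×10^-4 mol/kg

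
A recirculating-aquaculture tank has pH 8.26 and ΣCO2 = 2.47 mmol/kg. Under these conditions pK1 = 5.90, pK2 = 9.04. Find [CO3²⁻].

α₂ = 1 / (1 + [H⁺]/K2 + [H⁺]²/(K1K2)) = 1 / (1 + 10^+0.78 + 10^-1.58)
   = 1 / (1 + 6.0256 + 0.026303) = 1/7.0519 = 0.1418
[CO3²⁻] = α₂ × DIC = 0.1418 × 2.47 = 0.350 mmol/kg

[CO3²⁻] = 0.350 mmol/kg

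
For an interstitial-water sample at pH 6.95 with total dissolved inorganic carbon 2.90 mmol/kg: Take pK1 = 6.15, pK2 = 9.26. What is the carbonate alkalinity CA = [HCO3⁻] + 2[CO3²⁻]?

CA = [HCO3⁻] + 2[CO3²⁻] = (α₁ + 2α₂)·DIC
At pH 6.95: [H⁺]/K1 = 10^-0.80 = 0.15849, K2/[H⁺] = 10^-2.31 = 0.0048978
α₁ = 1/(1 + 0.15849 + 0.0048978) = 1/1.1634 = 0.8596; α₂ = α₁·K2/[H⁺] = 0.004210
α₁ + 2α₂ = 0.8680
CA = 0.8680 × 2.90 = 2.52 mmol/kg

CA = 2.52 mmol/kg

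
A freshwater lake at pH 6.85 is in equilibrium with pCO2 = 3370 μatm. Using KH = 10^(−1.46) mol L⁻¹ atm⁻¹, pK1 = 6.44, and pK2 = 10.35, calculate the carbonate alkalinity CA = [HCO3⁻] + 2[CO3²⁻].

CA = 0.301 mmol/L

[CO2*] = KH · pCO2 = 10^(−1.46) × 3370×10^-6 = 1.169×10^-4 mol/L
α₀ = 1/(1 + K1/[H⁺] + K1K2/[H⁺]²) = 1/(1 + 10^+0.41 + 10^-3.09) = 0.2800
DIC = [CO2*]/α₀ = 1.169×10^-4 / 0.2800 = 0.4173 mmol/L
CA = (α₁ + 2α₂)·DIC = (0.7198 + 2×0.0002276) × 0.4173 = 0.301 mmol/L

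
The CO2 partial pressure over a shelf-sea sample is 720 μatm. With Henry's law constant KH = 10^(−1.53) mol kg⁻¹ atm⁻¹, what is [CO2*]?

[CO2*] = 21.2 μmol/kg

KH = 10^(−1.53) = 2.951×10^-2 mol kg⁻¹ atm⁻¹
[CO2*] = KH · pCO2 = 2.951×10^-2 × 720×10^-6 atm = 2.12×10^-5 mol/kg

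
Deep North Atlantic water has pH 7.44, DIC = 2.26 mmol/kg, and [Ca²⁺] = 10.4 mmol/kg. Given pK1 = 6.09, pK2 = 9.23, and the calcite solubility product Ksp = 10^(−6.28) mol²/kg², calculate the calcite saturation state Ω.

α₂ = 1 / (1 + [H⁺]/K2 + [H⁺]²/(K1K2)) = 1 / (1 + 10^+1.79 + 10^+0.44)
   = 1 / (1 + 61.660 + 2.7542) = 1/65.414 = 0.01529
[CO3²⁻] = α₂ × DIC = 0.01529 × 2.26 = 0.03455 mmol/kg
Ksp = 10^(−6.28) = 5.248×10^-7
Ω = [Ca²⁺][CO3²⁻]/Ksp = (10.4×10^-3)(3.455×10^-5) / 5.248×10^-7 = 0.685

Ω = 0.685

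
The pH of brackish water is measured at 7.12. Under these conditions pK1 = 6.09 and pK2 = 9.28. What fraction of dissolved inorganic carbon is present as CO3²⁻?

α₂ = 1 / (1 + [H⁺]/K2 + [H⁺]²/(K1K2)) = 1 / (1 + 10^+2.16 + 10^+1.13)
   = 1 / (1 + 144.54 + 13.490) = 1/159.03 = 0.006288

α₂ = 0.00629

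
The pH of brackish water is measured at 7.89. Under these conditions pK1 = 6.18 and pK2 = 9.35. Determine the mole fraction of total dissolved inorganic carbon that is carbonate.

α₂ = 1 / (1 + [H⁺]/K2 + [H⁺]²/(K1K2)) = 1 / (1 + 10^+1.46 + 10^-0.25)
   = 1 / (1 + 28.840 + 0.56234) = 1/30.403 = 0.03289

α₂ = 0.0329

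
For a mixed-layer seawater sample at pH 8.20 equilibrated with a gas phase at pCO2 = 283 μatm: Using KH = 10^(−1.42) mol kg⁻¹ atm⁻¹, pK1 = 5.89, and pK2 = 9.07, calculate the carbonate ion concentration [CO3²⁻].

[CO3²⁻] = 0.296 mmol/kg

[CO2*] = KH · pCO2 = 10^(−1.42) × 283×10^-6 = 1.076×10^-5 mol/kg
α₀ = 1/(1 + K1/[H⁺] + K1K2/[H⁺]²) = 1/(1 + 10^+2.31 + 10^+1.44) = 0.004297
DIC = [CO2*]/α₀ = 1.076×10^-5 / 0.004297 = 2.504 mmol/kg
[CO3²⁻] = α₂·DIC; α₂ = 0.1184, so [CO3²⁻] = 0.1184 × 2.504 = 0.296 mmol/kg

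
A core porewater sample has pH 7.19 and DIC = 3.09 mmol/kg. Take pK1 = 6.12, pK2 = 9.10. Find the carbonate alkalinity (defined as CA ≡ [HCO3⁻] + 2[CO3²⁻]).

CA = [HCO3⁻] + 2[CO3²⁻] = (α₁ + 2α₂)·DIC
At pH 7.19: [H⁺]/K1 = 10^-1.07 = 0.085114, K2/[H⁺] = 10^-1.91 = 0.012303
α₁ = 1/(1 + 0.085114 + 0.012303) = 1/1.0974 = 0.9112; α₂ = α₁·K2/[H⁺] = 0.01121
α₁ + 2α₂ = 0.9337
CA = 0.9337 × 3.09 = 2.88 mmol/kg

CA = 2.88 mmol/kg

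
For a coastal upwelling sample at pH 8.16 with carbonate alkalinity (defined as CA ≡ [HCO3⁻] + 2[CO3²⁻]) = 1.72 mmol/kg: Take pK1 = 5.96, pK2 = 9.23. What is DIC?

DIC = 1.60 mmol/kg

CA = [HCO3⁻] + 2[CO3²⁻] = (α₁ + 2α₂)·DIC
At pH 8.16: [H⁺]/K1 = 10^-2.20 = 0.0063096, K2/[H⁺] = 10^-1.07 = 0.085114
α₁ = 1/(1 + 0.0063096 + 0.085114) = 1/1.0914 = 0.9162; α₂ = α₁·K2/[H⁺] = 0.07798
α₁ + 2α₂ = 1.0722
DIC = CA / (α₁ + 2α₂) = 1.72 / 1.0722 = 1.60 mmol/kg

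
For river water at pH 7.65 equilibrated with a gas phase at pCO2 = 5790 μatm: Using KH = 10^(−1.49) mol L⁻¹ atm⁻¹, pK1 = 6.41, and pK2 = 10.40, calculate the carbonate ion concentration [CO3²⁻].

[CO2*] = KH · pCO2 = 10^(−1.49) × 5790×10^-6 = 1.874×10^-4 mol/L
α₀ = 1/(1 + K1/[H⁺] + K1K2/[H⁺]²) = 1/(1 + 10^+1.24 + 10^-1.51) = 0.05432
DIC = [CO2*]/α₀ = 1.874×10^-4 / 0.05432 = 3.449 mmol/L
[CO3²⁻] = α₂·DIC; α₂ = 0.001679, so [CO3²⁻] = 0.001679 × 3.449 = 0.00579 mmol/L = 5.79 μmol/L

[CO3²⁻] = 5.79 μmol/L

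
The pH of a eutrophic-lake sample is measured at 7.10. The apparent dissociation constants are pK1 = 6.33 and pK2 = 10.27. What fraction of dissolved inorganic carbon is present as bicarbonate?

α₁ = 0.854

α₁ = 1 / (1 + [H⁺]/K1 + K2/[H⁺]) = 1 / (1 + 10^-0.77 + 10^-3.17)
   = 1 / (1 + 0.16982 + 0.00067608) = 1/1.1705 = 0.8543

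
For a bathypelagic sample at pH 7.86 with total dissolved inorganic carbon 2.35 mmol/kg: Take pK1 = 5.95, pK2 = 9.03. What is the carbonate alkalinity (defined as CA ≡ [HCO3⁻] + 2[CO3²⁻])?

CA = 2.47 mmol/kg

CA = [HCO3⁻] + 2[CO3²⁻] = (α₁ + 2α₂)·DIC
At pH 7.86: [H⁺]/K1 = 10^-1.91 = 0.012303, K2/[H⁺] = 10^-1.17 = 0.067608
α₁ = 1/(1 + 0.012303 + 0.067608) = 1/1.0799 = 0.9260; α₂ = α₁·K2/[H⁺] = 0.06261
α₁ + 2α₂ = 1.0512
CA = 1.0512 × 2.35 = 2.47 mmol/kg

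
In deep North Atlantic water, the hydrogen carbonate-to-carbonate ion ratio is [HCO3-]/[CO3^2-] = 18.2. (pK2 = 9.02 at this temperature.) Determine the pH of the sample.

pH = 7.76

From K2 = [H⁺][CO3^2-]/[HCO3-]:  pH = pK2 − log₁₀([HCO3-]/[CO3^2-])
log₁₀(18.2) = +1.260
pH = 9.02 − (+1.260) = 7.76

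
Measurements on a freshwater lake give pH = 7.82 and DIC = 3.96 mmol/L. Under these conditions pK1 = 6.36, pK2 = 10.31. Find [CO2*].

α₀ = 1 / (1 + K1/[H⁺] + K1K2/[H⁺]²) = 1 / (1 + 10^+1.46 + 10^-1.03)
   = 1 / (1 + 28.840 + 0.093325) = 1/29.934 = 0.03341
[CO2*] = α₀ × DIC = 0.03341 × 3.96 = 0.132 mmol/L

[CO2*] = 0.132 mmol/L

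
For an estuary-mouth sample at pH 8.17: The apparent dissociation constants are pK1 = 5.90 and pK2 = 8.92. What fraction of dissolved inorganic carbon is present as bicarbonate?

α₁ = 1 / (1 + [H⁺]/K1 + K2/[H⁺]) = 1 / (1 + 10^-2.27 + 10^-0.75)
   = 1 / (1 + 0.0053703 + 0.17783) = 1/1.1832 = 0.8452

α₁ = 0.845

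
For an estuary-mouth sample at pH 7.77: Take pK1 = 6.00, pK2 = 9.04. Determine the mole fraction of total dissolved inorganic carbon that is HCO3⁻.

α₁ = 1 / (1 + [H⁺]/K1 + K2/[H⁺]) = 1 / (1 + 10^-1.77 + 10^-1.27)
   = 1 / (1 + 0.016982 + 0.053703) = 1/1.0707 = 0.9340

α₁ = 0.934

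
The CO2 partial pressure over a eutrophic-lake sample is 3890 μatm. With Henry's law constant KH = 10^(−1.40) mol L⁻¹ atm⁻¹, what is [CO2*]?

KH = 10^(−1.40) = 3.981×10^-2 mol L⁻¹ atm⁻¹
[CO2*] = KH · pCO2 = 3.981×10^-2 × 3890×10^-6 atm = 1.55×10^-4 mol/L

[CO2*] = 155 μmol/L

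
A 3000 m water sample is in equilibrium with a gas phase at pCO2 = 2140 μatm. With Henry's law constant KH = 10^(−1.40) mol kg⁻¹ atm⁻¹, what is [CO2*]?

KH = 10^(−1.40) = 3.981×10^-2 mol kg⁻¹ atm⁻¹
[CO2*] = KH · pCO2 = 3.981×10^-2 × 2140×10^-6 atm = 8.52×10^-5 mol/kg

[CO2*] = 85.2 μmol/kg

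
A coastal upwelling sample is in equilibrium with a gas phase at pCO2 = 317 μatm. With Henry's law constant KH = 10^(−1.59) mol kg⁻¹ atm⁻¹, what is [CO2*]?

KH = 10^(−1.59) = 2.570×10^-2 mol kg⁻¹ atm⁻¹
[CO2*] = KH · pCO2 = 2.570×10^-2 × 317×10^-6 atm = 8.15×10^-6 mol/kg

[CO2*] = 8.15 μmol/kg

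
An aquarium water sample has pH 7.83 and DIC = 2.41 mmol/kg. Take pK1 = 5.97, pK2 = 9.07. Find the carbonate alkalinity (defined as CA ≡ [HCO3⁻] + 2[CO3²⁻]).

CA = [HCO3⁻] + 2[CO3²⁻] = (α₁ + 2α₂)·DIC
At pH 7.83: [H⁺]/K1 = 10^-1.86 = 0.013804, K2/[H⁺] = 10^-1.24 = 0.057544
α₁ = 1/(1 + 0.013804 + 0.057544) = 1/1.0713 = 0.9334; α₂ = α₁·K2/[H⁺] = 0.05371
α₁ + 2α₂ = 1.0408
CA = 1.0408 × 2.41 = 2.51 mmol/kg

CA = 2.51 mmol/kg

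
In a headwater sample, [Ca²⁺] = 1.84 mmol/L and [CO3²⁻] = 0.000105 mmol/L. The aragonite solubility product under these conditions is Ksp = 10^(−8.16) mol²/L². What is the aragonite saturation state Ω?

Ksp = 10^(−8.16) = 6.918×10^-9
Ω = [Ca²⁺][CO3²⁻]/Ksp = (1.84×10^-3)(0.000105×10^-3) / 6.918×10^-9 = 0.0279

Ω = 0.0279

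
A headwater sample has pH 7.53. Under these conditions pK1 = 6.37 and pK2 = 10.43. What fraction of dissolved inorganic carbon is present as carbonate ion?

α₂ = 0.00118

α₂ = 1 / (1 + [H⁺]/K2 + [H⁺]²/(K1K2)) = 1 / (1 + 10^+2.90 + 10^+1.74)
   = 1 / (1 + 794.33 + 54.954) = 1/850.28 = 0.001176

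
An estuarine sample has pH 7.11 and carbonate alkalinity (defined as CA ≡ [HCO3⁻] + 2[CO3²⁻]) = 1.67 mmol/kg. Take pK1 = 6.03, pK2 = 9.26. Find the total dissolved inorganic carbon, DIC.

CA = [HCO3⁻] + 2[CO3²⁻] = (α₁ + 2α₂)·DIC
At pH 7.11: [H⁺]/K1 = 10^-1.08 = 0.083176, K2/[H⁺] = 10^-2.15 = 0.0070795
α₁ = 1/(1 + 0.083176 + 0.0070795) = 1/1.0903 = 0.9172; α₂ = α₁·K2/[H⁺] = 0.006493
α₁ + 2α₂ = 0.9302
DIC = CA / (α₁ + 2α₂) = 1.67 / 0.9302 = 1.80 mmol/kg

DIC = 1.80 mmol/kg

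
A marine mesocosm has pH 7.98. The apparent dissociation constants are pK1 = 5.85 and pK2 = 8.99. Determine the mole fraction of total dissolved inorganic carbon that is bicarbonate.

α₁ = 0.905

α₁ = 1 / (1 + [H⁺]/K1 + K2/[H⁺]) = 1 / (1 + 10^-2.13 + 10^-1.01)
   = 1 / (1 + 0.0074131 + 0.097724) = 1/1.1051 = 0.9049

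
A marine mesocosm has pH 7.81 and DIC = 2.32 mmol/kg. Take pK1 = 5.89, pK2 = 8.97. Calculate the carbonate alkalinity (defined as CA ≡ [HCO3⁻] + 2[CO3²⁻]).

CA = 2.44 mmol/kg

CA = [HCO3⁻] + 2[CO3²⁻] = (α₁ + 2α₂)·DIC
At pH 7.81: [H⁺]/K1 = 10^-1.92 = 0.012023, K2/[H⁺] = 10^-1.16 = 0.069183
α₁ = 1/(1 + 0.012023 + 0.069183) = 1/1.0812 = 0.9249; α₂ = α₁·K2/[H⁺] = 0.06399
α₁ + 2α₂ = 1.0529
CA = 1.0529 × 2.32 = 2.44 mmol/kg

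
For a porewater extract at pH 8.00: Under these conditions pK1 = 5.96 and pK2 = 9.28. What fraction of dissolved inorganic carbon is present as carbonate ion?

α₂ = 0.0494

α₂ = 1 / (1 + [H⁺]/K2 + [H⁺]²/(K1K2)) = 1 / (1 + 10^+1.28 + 10^-0.76)
   = 1 / (1 + 19.055 + 0.17378) = 1/20.228 = 0.04944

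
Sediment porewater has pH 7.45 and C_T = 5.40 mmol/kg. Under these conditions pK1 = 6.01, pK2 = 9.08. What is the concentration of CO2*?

α₀ = 1 / (1 + K1/[H⁺] + K1K2/[H⁺]²) = 1 / (1 + 10^+1.44 + 10^-0.19)
   = 1 / (1 + 27.542 + 0.64565) = 1/29.188 = 0.03426
[CO2*] = α₀ × DIC = 0.03426 × 5.40 = 0.185 mmol/kg

[CO2*] = 0.185 mmol/kg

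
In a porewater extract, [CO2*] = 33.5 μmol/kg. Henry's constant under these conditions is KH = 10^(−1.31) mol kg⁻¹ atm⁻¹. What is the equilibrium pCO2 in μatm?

KH = 10^(−1.31) = 4.898×10^-2 mol kg⁻¹ atm⁻¹
pCO2 = [CO2*]/KH = 33.5×10^-6 / 4.898×10^-2 = 6.84×10^-4 atm = 684 μatm

pCO2 = 684 μatm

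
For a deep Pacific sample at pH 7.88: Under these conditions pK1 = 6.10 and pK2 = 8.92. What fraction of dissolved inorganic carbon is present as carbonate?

α₂ = 0.0823

α₂ = 1 / (1 + [H⁺]/K2 + [H⁺]²/(K1K2)) = 1 / (1 + 10^+1.04 + 10^-0.74)
   = 1 / (1 + 10.965 + 0.18197) = 1/12.147 = 0.08233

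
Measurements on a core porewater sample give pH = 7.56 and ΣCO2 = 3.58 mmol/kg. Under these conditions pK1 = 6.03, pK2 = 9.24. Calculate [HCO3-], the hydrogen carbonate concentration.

[HCO3⁻] = 3.41 mmol/kg

α₁ = 1 / (1 + [H⁺]/K1 + K2/[H⁺]) = 1 / (1 + 10^-1.53 + 10^-1.68)
   = 1 / (1 + 0.029512 + 0.020893) = 1/1.0504 = 0.9520
[HCO3⁻] = α₁ × DIC = 0.9520 × 3.58 = 3.41 mmol/kg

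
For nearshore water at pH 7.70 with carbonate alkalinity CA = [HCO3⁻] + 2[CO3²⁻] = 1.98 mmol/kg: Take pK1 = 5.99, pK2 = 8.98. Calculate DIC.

CA = [HCO3⁻] + 2[CO3²⁻] = (α₁ + 2α₂)·DIC
At pH 7.70: [H⁺]/K1 = 10^-1.71 = 0.019498, K2/[H⁺] = 10^-1.28 = 0.052481
α₁ = 1/(1 + 0.019498 + 0.052481) = 1/1.0720 = 0.9329; α₂ = α₁·K2/[H⁺] = 0.04896
α₁ + 2α₂ = 1.0308
DIC = CA / (α₁ + 2α₂) = 1.98 / 1.0308 = 1.92 mmol/kg

DIC = 1.92 mmol/kg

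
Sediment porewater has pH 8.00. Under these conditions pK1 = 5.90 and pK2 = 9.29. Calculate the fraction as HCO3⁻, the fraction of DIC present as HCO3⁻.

α₁ = 1 / (1 + [H⁺]/K1 + K2/[H⁺]) = 1 / (1 + 10^-2.10 + 10^-1.29)
   = 1 / (1 + 0.0079433 + 0.051286) = 1/1.0592 = 0.9441

α₁ = 0.944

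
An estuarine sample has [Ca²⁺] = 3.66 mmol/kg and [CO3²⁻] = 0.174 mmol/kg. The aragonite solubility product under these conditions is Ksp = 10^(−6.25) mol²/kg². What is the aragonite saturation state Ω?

Ω = 1.13

Ksp = 10^(−6.25) = 5.623×10^-7
Ω = [Ca²⁺][CO3²⁻]/Ksp = (3.66×10^-3)(0.174×10^-3) / 5.623×10^-7 = 1.13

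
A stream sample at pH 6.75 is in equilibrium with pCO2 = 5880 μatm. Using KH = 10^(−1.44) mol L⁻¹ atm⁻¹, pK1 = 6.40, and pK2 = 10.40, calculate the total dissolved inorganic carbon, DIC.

[CO2*] = KH · pCO2 = 10^(−1.44) × 5880×10^-6 = 2.135×10^-4 mol/L
α₀ = 1/(1 + K1/[H⁺] + K1K2/[H⁺]²) = 1/(1 + 10^+0.35 + 10^-3.30) = 0.3087
DIC = [CO2*]/α₀ = 2.135×10^-4 / 0.3087 = 0.692 mmol/L

DIC = 0.692 mmol/L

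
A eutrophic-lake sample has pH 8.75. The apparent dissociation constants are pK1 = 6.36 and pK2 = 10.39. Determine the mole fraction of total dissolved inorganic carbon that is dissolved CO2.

α₀ = 1 / (1 + K1/[H⁺] + K1K2/[H⁺]²) = 1 / (1 + 10^+2.39 + 10^+0.75)
   = 1 / (1 + 245.47 + 5.6234) = 1/252.09 = 0.003967

α₀ = 0.00397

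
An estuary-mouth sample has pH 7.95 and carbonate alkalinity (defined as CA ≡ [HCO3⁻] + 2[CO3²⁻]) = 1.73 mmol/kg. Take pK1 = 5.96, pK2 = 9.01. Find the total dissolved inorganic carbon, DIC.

DIC = 1.62 mmol/kg

CA = [HCO3⁻] + 2[CO3²⁻] = (α₁ + 2α₂)·DIC
At pH 7.95: [H⁺]/K1 = 10^-1.99 = 0.010233, K2/[H⁺] = 10^-1.06 = 0.087096
α₁ = 1/(1 + 0.010233 + 0.087096) = 1/1.0973 = 0.9113; α₂ = α₁·K2/[H⁺] = 0.07937
α₁ + 2α₂ = 1.0700
DIC = CA / (α₁ + 2α₂) = 1.73 / 1.0700 = 1.62 mmol/kg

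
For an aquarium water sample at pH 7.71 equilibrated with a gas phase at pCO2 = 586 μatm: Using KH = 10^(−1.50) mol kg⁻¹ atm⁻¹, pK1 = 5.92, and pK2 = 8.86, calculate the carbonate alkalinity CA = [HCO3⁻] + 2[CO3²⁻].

[CO2*] = KH · pCO2 = 10^(−1.50) × 586×10^-6 = 1.853×10^-5 mol/kg
α₀ = 1/(1 + K1/[H⁺] + K1K2/[H⁺]²) = 1/(1 + 10^+1.79 + 10^+0.64) = 0.01492
DIC = [CO2*]/α₀ = 1.853×10^-5 / 0.01492 = 1.242 mmol/kg
CA = (α₁ + 2α₂)·DIC = (0.9200 + 2×0.06513) × 1.242 = 1.30 mmol/kg

CA = 1.30 mmol/kg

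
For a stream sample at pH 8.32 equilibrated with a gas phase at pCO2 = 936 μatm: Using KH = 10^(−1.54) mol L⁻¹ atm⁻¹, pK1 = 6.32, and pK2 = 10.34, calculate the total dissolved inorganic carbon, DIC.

[CO2*] = KH · pCO2 = 10^(−1.54) × 936×10^-6 = 2.699×10^-5 mol/L
α₀ = 1/(1 + K1/[H⁺] + K1K2/[H⁺]²) = 1/(1 + 10^+2.00 + 10^-0.02) = 0.009808
DIC = [CO2*]/α₀ = 2.699×10^-5 / 0.009808 = 2.75 mmol/L

DIC = 2.75 mmol/L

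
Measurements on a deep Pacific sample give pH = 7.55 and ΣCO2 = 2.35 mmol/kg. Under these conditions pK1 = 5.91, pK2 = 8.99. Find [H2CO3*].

α₀ = 1 / (1 + K1/[H⁺] + K1K2/[H⁺]²) = 1 / (1 + 10^+1.64 + 10^+0.20)
   = 1 / (1 + 43.652 + 1.5849) = 1/46.236 = 0.02163
[CO2*] = α₀ × DIC = 0.02163 × 2.35 = 0.0508 mmol/kg

[CO2*] = 0.0508 mmol/kg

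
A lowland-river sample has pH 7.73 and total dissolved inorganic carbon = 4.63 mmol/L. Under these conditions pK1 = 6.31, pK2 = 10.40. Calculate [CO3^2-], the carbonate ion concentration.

[CO3²⁻] = 9.52 μmol/L

α₂ = 1 / (1 + [H⁺]/K2 + [H⁺]²/(K1K2)) = 1 / (1 + 10^+2.67 + 10^+1.25)
   = 1 / (1 + 467.74 + 17.783) = 1/486.52 = 0.002055
[CO3²⁻] = α₂ × DIC = 0.002055 × 4.63 = 0.00952 mmol/L = 9.52 μmol/L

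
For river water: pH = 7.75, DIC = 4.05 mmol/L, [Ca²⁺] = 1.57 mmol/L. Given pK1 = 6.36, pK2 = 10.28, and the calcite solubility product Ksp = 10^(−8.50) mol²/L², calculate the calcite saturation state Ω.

Ω = 5.69

α₂ = 1 / (1 + [H⁺]/K2 + [H⁺]²/(K1K2)) = 1 / (1 + 10^+2.53 + 10^+1.14)
   = 1 / (1 + 338.84 + 13.804) = 1/353.65 = 0.002828
[CO3²⁻] = α₂ × DIC = 0.002828 × 4.05 = 0.01145 mmol/L = 11.45 μmol/L
Ksp = 10^(−8.50) = 3.162×10^-9
Ω = [Ca²⁺][CO3²⁻]/Ksp = (1.57×10^-3)(1.145×10^-5) / 3.162×10^-9 = 5.69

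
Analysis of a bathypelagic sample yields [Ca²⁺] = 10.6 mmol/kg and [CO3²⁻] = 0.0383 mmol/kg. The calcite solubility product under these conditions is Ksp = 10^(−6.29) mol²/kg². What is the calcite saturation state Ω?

Ksp = 10^(−6.29) = 5.129×10^-7
Ω = [Ca²⁺][CO3²⁻]/Ksp = (10.6×10^-3)(0.0383×10^-3) / 5.129×10^-7 = 0.792

Ω = 0.792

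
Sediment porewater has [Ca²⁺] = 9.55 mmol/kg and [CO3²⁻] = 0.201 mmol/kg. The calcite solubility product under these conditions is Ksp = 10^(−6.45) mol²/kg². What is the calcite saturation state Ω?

Ω = 5.41

Ksp = 10^(−6.45) = 3.548×10^-7
Ω = [Ca²⁺][CO3²⁻]/Ksp = (9.55×10^-3)(0.201×10^-3) / 3.548×10^-7 = 5.41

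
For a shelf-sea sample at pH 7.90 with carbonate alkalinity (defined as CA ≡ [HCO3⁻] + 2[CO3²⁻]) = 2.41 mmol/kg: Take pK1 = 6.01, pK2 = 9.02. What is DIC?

DIC = 2.28 mmol/kg

CA = [HCO3⁻] + 2[CO3²⁻] = (α₁ + 2α₂)·DIC
At pH 7.90: [H⁺]/K1 = 10^-1.89 = 0.012882, K2/[H⁺] = 10^-1.12 = 0.075858
α₁ = 1/(1 + 0.012882 + 0.075858) = 1/1.0887 = 0.9185; α₂ = α₁·K2/[H⁺] = 0.06967
α₁ + 2α₂ = 1.0578
DIC = CA / (α₁ + 2α₂) = 2.41 / 1.0578 = 2.28 mmol/kg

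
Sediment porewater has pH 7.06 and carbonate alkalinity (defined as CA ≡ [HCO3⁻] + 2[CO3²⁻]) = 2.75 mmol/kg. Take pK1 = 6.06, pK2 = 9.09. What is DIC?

CA = [HCO3⁻] + 2[CO3²⁻] = (α₁ + 2α₂)·DIC
At pH 7.06: [H⁺]/K1 = 10^-1.00 = 0.10000, K2/[H⁺] = 10^-2.03 = 0.0093325
α₁ = 1/(1 + 0.10000 + 0.0093325) = 1/1.1093 = 0.9014; α₂ = α₁·K2/[H⁺] = 0.008413
α₁ + 2α₂ = 0.9183
DIC = CA / (α₁ + 2α₂) = 2.75 / 0.9183 = 2.99 mmol/kg

DIC = 2.99 mmol/kg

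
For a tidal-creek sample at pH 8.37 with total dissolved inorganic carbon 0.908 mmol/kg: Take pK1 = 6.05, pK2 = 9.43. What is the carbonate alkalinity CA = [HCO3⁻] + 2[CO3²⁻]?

CA = 0.976 mmol/kg

CA = [HCO3⁻] + 2[CO3²⁻] = (α₁ + 2α₂)·DIC
At pH 8.37: [H⁺]/K1 = 10^-2.32 = 0.0047863, K2/[H⁺] = 10^-1.06 = 0.087096
α₁ = 1/(1 + 0.0047863 + 0.087096) = 1/1.0919 = 0.9158; α₂ = α₁·K2/[H⁺] = 0.07977
α₁ + 2α₂ = 1.0754
CA = 1.0754 × 0.908 = 0.976 mmol/kg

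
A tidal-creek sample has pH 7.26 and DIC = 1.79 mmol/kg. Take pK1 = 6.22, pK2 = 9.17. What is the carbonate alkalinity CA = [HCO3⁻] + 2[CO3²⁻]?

CA = 1.66 mmol/kg

CA = [HCO3⁻] + 2[CO3²⁻] = (α₁ + 2α₂)·DIC
At pH 7.26: [H⁺]/K1 = 10^-1.04 = 0.091201, K2/[H⁺] = 10^-1.91 = 0.012303
α₁ = 1/(1 + 0.091201 + 0.012303) = 1/1.1035 = 0.9062; α₂ = α₁·K2/[H⁺] = 0.01115
α₁ + 2α₂ = 0.9285
CA = 0.9285 × 1.79 = 1.66 mmol/kg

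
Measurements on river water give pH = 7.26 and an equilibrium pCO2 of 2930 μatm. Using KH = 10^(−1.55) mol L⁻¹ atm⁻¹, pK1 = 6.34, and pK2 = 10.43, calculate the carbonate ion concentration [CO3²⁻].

[CO2*] = KH · pCO2 = 10^(−1.55) × 2930×10^-6 = 8.258×10^-5 mol/L
α₀ = 1/(1 + K1/[H⁺] + K1K2/[H⁺]²) = 1/(1 + 10^+0.92 + 10^-2.25) = 0.1073
DIC = [CO2*]/α₀ = 8.258×10^-5 / 0.1073 = 0.7699 mmol/L
[CO3²⁻] = α₂·DIC; α₂ = 0.0006032, so [CO3²⁻] = 0.0006032 × 0.7699 = 0.000464 mmol/L = 0.464 μmol/L

[CO3²⁻] = 0.464 μmol/L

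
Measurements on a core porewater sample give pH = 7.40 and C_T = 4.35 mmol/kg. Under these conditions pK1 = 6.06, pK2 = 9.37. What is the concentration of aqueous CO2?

[CO2*] = 0.188 mmol/kg

α₀ = 1 / (1 + K1/[H⁺] + K1K2/[H⁺]²) = 1 / (1 + 10^+1.34 + 10^-0.63)
   = 1 / (1 + 21.878 + 0.23442) = 1/23.112 = 0.04327
[CO2*] = α₀ × DIC = 0.04327 × 4.35 = 0.188 mmol/kg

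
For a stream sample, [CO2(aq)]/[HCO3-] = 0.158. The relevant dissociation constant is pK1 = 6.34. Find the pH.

pH = 7.14

From K1 = [H⁺][HCO3-]/[CO2(aq)]:  pH = pK1 − log₁₀([CO2(aq)]/[HCO3-])
log₁₀(0.158) = -0.801
pH = 6.34 − (-0.801) = 7.14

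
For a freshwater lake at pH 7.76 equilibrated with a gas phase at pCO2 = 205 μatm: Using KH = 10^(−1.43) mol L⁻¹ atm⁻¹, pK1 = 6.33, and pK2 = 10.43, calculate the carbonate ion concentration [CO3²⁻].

[CO2*] = KH · pCO2 = 10^(−1.43) × 205×10^-6 = 7.616×10^-6 mol/L
α₀ = 1/(1 + K1/[H⁺] + K1K2/[H⁺]²) = 1/(1 + 10^+1.43 + 10^-1.24) = 0.03575
DIC = [CO2*]/α₀ = 7.616×10^-6 / 0.03575 = 0.2131 mmol/L
[CO3²⁻] = α₂·DIC; α₂ = 0.002057, so [CO3²⁻] = 0.002057 × 0.2131 = 0.000438 mmol/L = 0.438 μmol/L

[CO3²⁻] = 0.438 μmol/L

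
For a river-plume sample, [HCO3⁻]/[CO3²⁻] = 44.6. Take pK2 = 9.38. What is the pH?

From K2 = [H⁺][CO3²⁻]/[HCO3⁻]:  pH = pK2 − log₁₀([HCO3⁻]/[CO3²⁻])
log₁₀(44.6) = +1.649
pH = 9.38 − (+1.649) = 7.73

pH = 7.73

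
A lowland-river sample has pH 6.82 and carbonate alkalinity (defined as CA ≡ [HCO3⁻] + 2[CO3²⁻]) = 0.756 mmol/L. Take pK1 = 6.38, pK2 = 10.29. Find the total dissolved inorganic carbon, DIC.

CA = [HCO3⁻] + 2[CO3²⁻] = (α₁ + 2α₂)·DIC
At pH 6.82: [H⁺]/K1 = 10^-0.44 = 0.36308, K2/[H⁺] = 10^-3.47 = 0.00033884
α₁ = 1/(1 + 0.36308 + 0.00033884) = 1/1.3634 = 0.7335; α₂ = α₁·K2/[H⁺] = 0.0002485
α₁ + 2α₂ = 0.7339
DIC = CA / (α₁ + 2α₂) = 0.756 / 0.7339 = 1.03 mmol/L

DIC = 1.03 mmol/L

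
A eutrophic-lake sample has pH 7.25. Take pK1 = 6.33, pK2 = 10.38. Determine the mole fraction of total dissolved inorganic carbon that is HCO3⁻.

α₁ = 0.892

α₁ = 1 / (1 + [H⁺]/K1 + K2/[H⁺]) = 1 / (1 + 10^-0.92 + 10^-3.13)
   = 1 / (1 + 0.12023 + 0.00074131) = 1/1.1210 = 0.8921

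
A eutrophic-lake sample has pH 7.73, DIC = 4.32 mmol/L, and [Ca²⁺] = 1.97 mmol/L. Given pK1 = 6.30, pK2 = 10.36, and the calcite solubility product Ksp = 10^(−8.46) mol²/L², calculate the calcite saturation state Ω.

Ω = 5.54

α₂ = 1 / (1 + [H⁺]/K2 + [H⁺]²/(K1K2)) = 1 / (1 + 10^+2.63 + 10^+1.20)
   = 1 / (1 + 426.58 + 15.849) = 1/443.43 = 0.002255
[CO3²⁻] = α₂ × DIC = 0.002255 × 4.32 = 0.009742 mmol/L = 9.742 μmol/L
Ksp = 10^(−8.46) = 3.467×10^-9
Ω = [Ca²⁺][CO3²⁻]/Ksp = (1.97×10^-3)(9.742×10^-6) / 3.467×10^-9 = 5.54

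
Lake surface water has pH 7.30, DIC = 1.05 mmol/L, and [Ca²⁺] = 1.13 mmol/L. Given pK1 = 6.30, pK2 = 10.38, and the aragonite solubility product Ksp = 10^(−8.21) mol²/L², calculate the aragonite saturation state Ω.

α₂ = 1 / (1 + [H⁺]/K2 + [H⁺]²/(K1K2)) = 1 / (1 + 10^+3.08 + 10^+2.08)
   = 1 / (1 + 1202.3 + 120.23) = 1/1323.5 = 0.0007556
[CO3²⁻] = α₂ × DIC = 0.0007556 × 1.05 = 0.0007934 mmol/L = 0.7934 μmol/L
Ksp = 10^(−8.21) = 6.166×10^-9
Ω = [Ca²⁺][CO3²⁻]/Ksp = (1.13×10^-3)(7.934×10^-7) / 6.166×10^-9 = 0.145

Ω = 0.145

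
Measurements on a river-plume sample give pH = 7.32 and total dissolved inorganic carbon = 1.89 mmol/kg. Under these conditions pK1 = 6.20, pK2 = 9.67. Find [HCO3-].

α₁ = 1 / (1 + [H⁺]/K1 + K2/[H⁺]) = 1 / (1 + 10^-1.12 + 10^-2.35)
   = 1 / (1 + 0.075858 + 0.0044668) = 1/1.0803 = 0.9256
[HCO3⁻] = α₁ × DIC = 0.9256 × 1.89 = 1.75 mmol/kg

[HCO3⁻] = 1.75 mmol/kg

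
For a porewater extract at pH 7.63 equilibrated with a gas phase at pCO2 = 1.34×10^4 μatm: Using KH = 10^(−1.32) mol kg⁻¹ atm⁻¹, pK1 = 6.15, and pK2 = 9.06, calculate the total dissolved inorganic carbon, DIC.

[CO2*] = KH · pCO2 = 10^(−1.32) × 1.34×10^4×10^-6 = 6.414×10^-4 mol/kg
α₀ = 1/(1 + K1/[H⁺] + K1K2/[H⁺]²) = 1/(1 + 10^+1.48 + 10^+0.05) = 0.03094
DIC = [CO2*]/α₀ = 6.414×10^-4 / 0.03094 = 20.7 mmol/kg

DIC = 20.7 mmol/kg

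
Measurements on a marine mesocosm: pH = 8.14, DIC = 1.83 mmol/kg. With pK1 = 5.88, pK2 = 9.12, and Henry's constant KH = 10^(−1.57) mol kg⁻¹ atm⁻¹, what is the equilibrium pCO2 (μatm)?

α₀ = 1 / (1 + K1/[H⁺] + K1K2/[H⁺]²) = 1 / (1 + 10^+2.26 + 10^+1.28)
   = 1 / (1 + 181.97 + 19.055) = 1/202.02 = 0.004950
[CO2*] = α₀ × DIC = 0.004950 × 1.83 = 0.009058 mmol/kg = 9.058 μmol/kg
pCO2 = [CO2*]/KH = 9.058×10^-6 / 2.692×10^-2 = 337 μatm

pCO2 = 337 μatm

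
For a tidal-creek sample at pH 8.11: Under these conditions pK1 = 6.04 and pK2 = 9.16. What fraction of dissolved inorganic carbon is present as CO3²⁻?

α₂ = 0.0812

α₂ = 1 / (1 + [H⁺]/K2 + [H⁺]²/(K1K2)) = 1 / (1 + 10^+1.05 + 10^-1.02)
   = 1 / (1 + 11.220 + 0.095499) = 1/12.316 = 0.08120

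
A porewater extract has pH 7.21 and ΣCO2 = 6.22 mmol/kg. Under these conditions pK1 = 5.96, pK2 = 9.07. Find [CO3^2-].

α₂ = 1 / (1 + [H⁺]/K2 + [H⁺]²/(K1K2)) = 1 / (1 + 10^+1.86 + 10^+0.61)
   = 1 / (1 + 72.444 + 4.0738) = 1/77.517 = 0.01290
[CO3²⁻] = α₂ × DIC = 0.01290 × 6.22 = 0.0802 mmol/kg

[CO3²⁻] = 0.0802 mmol/kg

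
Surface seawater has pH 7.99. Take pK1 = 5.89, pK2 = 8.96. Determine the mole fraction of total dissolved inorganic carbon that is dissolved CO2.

α₀ = 0.00712

α₀ = 1 / (1 + K1/[H⁺] + K1K2/[H⁺]²) = 1 / (1 + 10^+2.10 + 10^+1.13)
   = 1 / (1 + 125.89 + 13.490) = 1/140.38 = 0.007123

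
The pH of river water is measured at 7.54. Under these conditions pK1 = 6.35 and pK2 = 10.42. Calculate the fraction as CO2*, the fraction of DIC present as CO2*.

α₀ = 1 / (1 + K1/[H⁺] + K1K2/[H⁺]²) = 1 / (1 + 10^+1.19 + 10^-1.69)
   = 1 / (1 + 15.488 + 0.020417) = 1/16.509 = 0.06057

α₀ = 0.0606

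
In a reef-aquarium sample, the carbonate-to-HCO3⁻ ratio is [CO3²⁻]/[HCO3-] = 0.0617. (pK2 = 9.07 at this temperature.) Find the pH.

From K2 = [H⁺][CO3²⁻]/[HCO3-]:  pH = pK2 + log₁₀([CO3²⁻]/[HCO3-])
log₁₀(0.0617) = -1.210
pH = 9.07 + (-1.210) = 7.86

pH = 7.86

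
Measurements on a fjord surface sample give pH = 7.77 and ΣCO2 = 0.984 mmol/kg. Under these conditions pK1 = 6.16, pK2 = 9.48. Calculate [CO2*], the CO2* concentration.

α₀ = 1 / (1 + K1/[H⁺] + K1K2/[H⁺]²) = 1 / (1 + 10^+1.61 + 10^-0.10)
   = 1 / (1 + 40.738 + 0.79433) = 1/42.532 = 0.02351
[CO2*] = α₀ × DIC = 0.02351 × 0.984 = 0.0231 mmol/kg

[CO2*] = 0.0231 mmol/kg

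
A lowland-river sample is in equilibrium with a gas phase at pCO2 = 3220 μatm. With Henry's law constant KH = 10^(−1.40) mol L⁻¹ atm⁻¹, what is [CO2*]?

KH = 10^(−1.40) = 3.981×10^-2 mol L⁻¹ atm⁻¹
[CO2*] = KH · pCO2 = 3.981×10^-2 × 3220×10^-6 atm = 1.28×10^-4 mol/L

[CO2*] = 128 μmol/L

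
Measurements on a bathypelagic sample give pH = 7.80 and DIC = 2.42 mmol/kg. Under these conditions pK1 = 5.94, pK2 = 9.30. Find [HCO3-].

[HCO3⁻] = 2.31 mmol/kg

α₁ = 1 / (1 + [H⁺]/K1 + K2/[H⁺]) = 1 / (1 + 10^-1.86 + 10^-1.50)
   = 1 / (1 + 0.013804 + 0.031623) = 1/1.0454 = 0.9565
[HCO3⁻] = α₁ × DIC = 0.9565 × 2.42 = 2.31 mmol/kg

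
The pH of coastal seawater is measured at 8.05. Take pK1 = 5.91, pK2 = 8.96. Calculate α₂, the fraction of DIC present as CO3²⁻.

α₂ = 0.109

α₂ = 1 / (1 + [H⁺]/K2 + [H⁺]²/(K1K2)) = 1 / (1 + 10^+0.91 + 10^-1.23)
   = 1 / (1 + 8.1283 + 0.058884) = 1/9.1872 = 0.1088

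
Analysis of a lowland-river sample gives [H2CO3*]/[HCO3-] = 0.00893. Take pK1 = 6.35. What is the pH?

pH = 8.40

From K1 = [H⁺][HCO3-]/[H2CO3*]:  pH = pK1 − log₁₀([H2CO3*]/[HCO3-])
log₁₀(0.00893) = -2.049
pH = 6.35 − (-2.049) = 8.40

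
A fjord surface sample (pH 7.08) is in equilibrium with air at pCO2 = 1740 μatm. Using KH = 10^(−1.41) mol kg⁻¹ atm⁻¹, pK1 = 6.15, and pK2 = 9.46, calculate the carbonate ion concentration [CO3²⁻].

[CO2*] = KH · pCO2 = 10^(−1.41) × 1740×10^-6 = 6.769×10^-5 mol/kg
α₀ = 1/(1 + K1/[H⁺] + K1K2/[H⁺]²) = 1/(1 + 10^+0.93 + 10^-1.45) = 0.1047
DIC = [CO2*]/α₀ = 6.769×10^-5 / 0.1047 = 0.6463 mmol/kg
[CO3²⁻] = α₂·DIC; α₂ = 0.003717, so [CO3²⁻] = 0.003717 × 0.6463 = 0.00240 mmol/kg = 2.40 μmol/kg

[CO3²⁻] = 2.40 μmol/kg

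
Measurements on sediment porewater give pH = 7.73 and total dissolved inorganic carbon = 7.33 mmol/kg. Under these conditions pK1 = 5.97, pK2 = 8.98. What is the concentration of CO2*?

[CO2*] = 0.119 mmol/kg

α₀ = 1 / (1 + K1/[H⁺] + K1K2/[H⁺]²) = 1 / (1 + 10^+1.76 + 10^+0.51)
   = 1 / (1 + 57.544 + 3.2359) = 1/61.780 = 0.01619
[CO2*] = α₀ × DIC = 0.01619 × 7.33 = 0.119 mmol/kg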